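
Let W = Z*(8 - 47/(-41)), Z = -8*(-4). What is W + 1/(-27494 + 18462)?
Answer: 108383959/370312 ≈ 292.68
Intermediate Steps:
Z = 32
W = 12000/41 (W = 32*(8 - 47/(-41)) = 32*(8 - 47*(-1/41)) = 32*(8 + 47/41) = 32*(375/41) = 12000/41 ≈ 292.68)
W + 1/(-27494 + 18462) = 12000/41 + 1/(-27494 + 18462) = 12000/41 + 1/(-9032) = 12000/41 - 1/9032 = 108383959/370312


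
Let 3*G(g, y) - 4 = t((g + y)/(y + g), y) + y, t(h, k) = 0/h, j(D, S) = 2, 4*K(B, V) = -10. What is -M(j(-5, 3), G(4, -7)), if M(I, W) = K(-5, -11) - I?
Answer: 9/2 ≈ 4.5000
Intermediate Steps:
K(B, V) = -5/2 (K(B, V) = (¼)*(-10) = -5/2)
t(h, k) = 0
G(g, y) = 4/3 + y/3 (G(g, y) = 4/3 + (0 + y)/3 = 4/3 + y/3)
M(I, W) = -5/2 - I
-M(j(-5, 3), G(4, -7)) = -(-5/2 - 1*2) = -(-5/2 - 2) = -1*(-9/2) = 9/2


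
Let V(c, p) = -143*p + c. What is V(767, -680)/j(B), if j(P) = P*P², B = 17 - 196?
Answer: -98007/5735339 ≈ -0.017088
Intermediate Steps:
V(c, p) = c - 143*p
B = -179
j(P) = P³
V(767, -680)/j(B) = (767 - 143*(-680))/((-179)³) = (767 + 97240)/(-5735339) = 98007*(-1/5735339) = -98007/5735339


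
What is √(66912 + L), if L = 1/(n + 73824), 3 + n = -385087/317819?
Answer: √2301915268373275677616141/5865332828 ≈ 258.67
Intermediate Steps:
n = -1338544/317819 (n = -3 - 385087/317819 = -1338544/317819 ≈ -4.2117)
L = 317819/23461331312 (L = 1/(-1338544/317819 + 73824) = 1/(23461331312/317819) = 317819/23461331312 ≈ 1.3547e-5)
√(66912 + L) = √(66912 + 317819/23461331312) = √(1569844601066363/23461331312) = √2301915268373275677616141/5865332828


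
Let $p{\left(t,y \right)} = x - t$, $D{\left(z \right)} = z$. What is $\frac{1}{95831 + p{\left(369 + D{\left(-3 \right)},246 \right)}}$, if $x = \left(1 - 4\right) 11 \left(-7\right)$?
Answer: $\frac{1}{95696} \approx 1.045 \cdot 10^{-5}$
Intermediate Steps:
$x = 231$ ($x = \left(-3\right) 11 \left(-7\right) = \left(-33\right) \left(-7\right) = 231$)
$p{\left(t,y \right)} = 231 - t$
$\frac{1}{95831 + p{\left(369 + D{\left(-3 \right)},246 \right)}} = \frac{1}{95831 + \left(231 - \left(369 - 3\right)\right)} = \frac{1}{95831 + \left(231 - 366\right)} = \frac{1}{95831 - 135} = \frac{1}{95696}$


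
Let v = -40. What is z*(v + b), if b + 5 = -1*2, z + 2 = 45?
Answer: -2021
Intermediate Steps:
z = 43 (z = -2 + 45 = 43)
b = -7 (b = -5 - 1*2 = -5 - 2 = -7)
z*(v + b) = 43*(-40 - 7) = 43*(-47) = -2021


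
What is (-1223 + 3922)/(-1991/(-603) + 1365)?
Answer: 1627497/825086 ≈ 1.9725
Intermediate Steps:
(-1223 + 3922)/(-1991/(-603) + 1365) = 2699/(-1991*(-1/603) + 1365) = 2699/(1991/603 + 1365) = 2699/(825086/603) = 2699*(603/825086) = 1627497/825086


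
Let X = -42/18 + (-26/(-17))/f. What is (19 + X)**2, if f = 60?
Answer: 72471169/260100 ≈ 278.63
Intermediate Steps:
X = -1177/510 (X = -42/18 - 26/(-17)/60 = -42*1/18 - 26*(-1/17)*(1/60) = -7/3 + (26/17)*(1/60) = -7/3 + 13/510 = -1177/510 ≈ -2.3078)
(19 + X)**2 = (19 - 1177/510)**2 = (8513/510)**2 = 72471169/260100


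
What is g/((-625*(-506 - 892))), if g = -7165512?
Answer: -1194252/145625 ≈ -8.2009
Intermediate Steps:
g/((-625*(-506 - 892))) = -7165512*(-1/(625*(-506 - 892))) = -7165512/((-625*(-1398))) = -7165512/873750 = -7165512*1/873750 = -1194252/145625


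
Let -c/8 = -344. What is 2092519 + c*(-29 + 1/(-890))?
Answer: 895655019/445 ≈ 2.0127e+6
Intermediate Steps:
c = 2752 (c = -8*(-344) = 2752)
2092519 + c*(-29 + 1/(-890)) = 2092519 + 2752*(-29 + 1/(-890)) = 2092519 + 2752*(-29 - 1/890) = 2092519 + 2752*(-25811/890) = 2092519 - 35515936/445 = 895655019/445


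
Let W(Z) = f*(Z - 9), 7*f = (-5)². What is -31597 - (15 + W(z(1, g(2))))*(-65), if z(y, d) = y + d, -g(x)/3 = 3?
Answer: -241979/7 ≈ -34568.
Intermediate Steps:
g(x) = -9 (g(x) = -3*3 = -9)
f = 25/7 (f = (⅐)*(-5)² = (⅐)*25 = 25/7 ≈ 3.5714)
z(y, d) = d + y
W(Z) = -225/7 + 25*Z/7 (W(Z) = 25*(Z - 9)/7 = 25*(-9 + Z)/7 = -225/7 + 25*Z/7)
-31597 - (15 + W(z(1, g(2))))*(-65) = -31597 - (15 + (-225/7 + 25*(-9 + 1)/7))*(-65) = -31597 - (15 + (-225/7 + (25/7)*(-8)))*(-65) = -31597 - (15 + (-225/7 - 200/7))*(-65) = -31597 - (15 - 425/7)*(-65) = -31597 - (-320)*(-65)/7 = -31597 - 1*20800/7 = -31597 - 20800/7 = -241979/7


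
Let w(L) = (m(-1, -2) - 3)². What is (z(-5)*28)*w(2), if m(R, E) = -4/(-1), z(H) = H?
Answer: -140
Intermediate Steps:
m(R, E) = 4 (m(R, E) = -4*(-1) = 4)
w(L) = 1 (w(L) = (4 - 3)² = 1² = 1)
(z(-5)*28)*w(2) = -5*28*1 = -140*1 = -140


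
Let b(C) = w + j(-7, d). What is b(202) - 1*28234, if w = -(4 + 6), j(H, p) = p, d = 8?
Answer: -28236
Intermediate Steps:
w = -10 (w = -1*10 = -10)
b(C) = -2 (b(C) = -10 + 8 = -2)
b(202) - 1*28234 = -2 - 1*28234 = -2 - 28234 = -28236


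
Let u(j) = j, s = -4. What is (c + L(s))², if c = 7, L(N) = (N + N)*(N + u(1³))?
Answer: 961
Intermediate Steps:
L(N) = 2*N*(1 + N) (L(N) = (N + N)*(N + 1³) = (2*N)*(N + 1) = (2*N)*(1 + N) = 2*N*(1 + N))
(c + L(s))² = (7 + 2*(-4)*(1 - 4))² = (7 + 2*(-4)*(-3))² = (7 + 24)² = 31² = 961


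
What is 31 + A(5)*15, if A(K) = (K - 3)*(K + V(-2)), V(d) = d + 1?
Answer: 151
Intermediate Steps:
V(d) = 1 + d
A(K) = (-1 + K)*(-3 + K) (A(K) = (K - 3)*(K + (1 - 2)) = (-3 + K)*(K - 1) = (-3 + K)*(-1 + K) = (-1 + K)*(-3 + K))
31 + A(5)*15 = 31 + (3 + 5**2 - 4*5)*15 = 31 + (3 + 25 - 20)*15 = 31 + 8*15 = 31 + 120 = 151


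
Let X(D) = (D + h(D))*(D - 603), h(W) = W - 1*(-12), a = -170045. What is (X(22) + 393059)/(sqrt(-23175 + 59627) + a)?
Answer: -61305133535/28915265573 - 721046*sqrt(9113)/28915265573 ≈ -2.1225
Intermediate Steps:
h(W) = 12 + W (h(W) = W + 12 = 12 + W)
X(D) = (-603 + D)*(12 + 2*D) (X(D) = (D + (12 + D))*(D - 603) = (12 + 2*D)*(-603 + D) = (-603 + D)*(12 + 2*D))
(X(22) + 393059)/(sqrt(-23175 + 59627) + a) = ((-7236 - 1194*22 + 2*22**2) + 393059)/(sqrt(-23175 + 59627) - 170045) = ((-7236 - 26268 + 2*484) + 393059)/(sqrt(36452) - 170045) = ((-7236 - 26268 + 968) + 393059)/(2*sqrt(9113) - 170045) = (-32536 + 393059)/(-170045 + 2*sqrt(9113)) = 360523/(-170045 + 2*sqrt(9113))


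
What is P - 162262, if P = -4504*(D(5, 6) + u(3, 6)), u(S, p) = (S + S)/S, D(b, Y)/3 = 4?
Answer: -225318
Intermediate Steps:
D(b, Y) = 12 (D(b, Y) = 3*4 = 12)
u(S, p) = 2 (u(S, p) = (2*S)/S = 2)
P = -63056 (P = -4504*(12 + 2) = -4504*14 = -63056)
P - 162262 = -63056 - 162262 = -225318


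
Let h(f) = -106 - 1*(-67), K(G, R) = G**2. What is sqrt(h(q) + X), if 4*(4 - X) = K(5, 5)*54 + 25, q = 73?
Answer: I*sqrt(1515)/2 ≈ 19.461*I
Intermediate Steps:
h(f) = -39 (h(f) = -106 + 67 = -39)
X = -1359/4 (X = 4 - (5**2*54 + 25)/4 = 4 - (25*54 + 25)/4 = 4 - (1350 + 25)/4 = 4 - 1/4*1375 = 4 - 1375/4 = -1359/4 ≈ -339.75)
sqrt(h(q) + X) = sqrt(-39 - 1359/4) = sqrt(-1515/4) = I*sqrt(1515)/2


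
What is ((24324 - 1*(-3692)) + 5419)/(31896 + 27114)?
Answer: 2229/3934 ≈ 0.56660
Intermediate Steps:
((24324 - 1*(-3692)) + 5419)/(31896 + 27114) = ((24324 + 3692) + 5419)/59010 = (28016 + 5419)*(1/59010) = 33435*(1/59010) = 2229/3934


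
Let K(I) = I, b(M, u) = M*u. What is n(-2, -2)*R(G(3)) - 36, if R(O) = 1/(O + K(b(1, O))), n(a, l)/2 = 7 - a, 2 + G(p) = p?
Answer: -27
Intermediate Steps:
G(p) = -2 + p
n(a, l) = 14 - 2*a (n(a, l) = 2*(7 - a) = 14 - 2*a)
R(O) = 1/(2*O) (R(O) = 1/(O + 1*O) = 1/(O + O) = 1/(2*O))
n(-2, -2)*R(G(3)) - 36 = (14 - 2*(-2))*(1/(2*(-2 + 3))) - 36 = (14 + 4)*((1/2)/1) - 36 = 18*((1/2)*1) - 36 = 18*(1/2) - 36 = 9 - 36 = -27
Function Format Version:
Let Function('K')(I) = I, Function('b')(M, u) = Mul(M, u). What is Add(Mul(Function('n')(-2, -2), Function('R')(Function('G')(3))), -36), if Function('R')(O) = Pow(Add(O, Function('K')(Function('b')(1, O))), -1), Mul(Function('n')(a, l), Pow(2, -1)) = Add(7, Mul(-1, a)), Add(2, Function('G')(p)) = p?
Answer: -27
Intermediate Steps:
Function('G')(p) = Add(-2, p)
Function('n')(a, l) = Add(14, Mul(-2, a)) (Function('n')(a, l) = Mul(2, Add(7, Mul(-1, a))) = Add(14, Mul(-2, a)))
Function('R')(O) = Mul(Rational(1, 2), Pow(O, -1)) (Function('R')(O) = Pow(Add(O, Mul(1, O)), -1) = Pow(Add(O, O), -1) = Pow(Mul(2, O), -1) = Mul(Rational(1, 2), Pow(O, -1)))
Add(Mul(Function('n')(-2, -2), Function('R')(Function('G')(3))), -36) = Add(Mul(Add(14, Mul(-2, -2)), Mul(Rational(1, 2), Pow(Add(-2, 3), -1))), -36) = Add(Mul(Add(14, 4), Mul(Rational(1, 2), Pow(1, -1))), -36) = Add(Mul(18, Mul(Rational(1, 2), 1)), -36) = Add(Mul(18, Rational(1, 2)), -36) = Add(9, -36) = -27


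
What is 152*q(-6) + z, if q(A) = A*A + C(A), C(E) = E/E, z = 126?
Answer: 5750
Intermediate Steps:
C(E) = 1
q(A) = 1 + A² (q(A) = A*A + 1 = A² + 1 = 1 + A²)
152*q(-6) + z = 152*(1 + (-6)²) + 126 = 152*(1 + 36) + 126 = 152*37 + 126 = 5624 + 126 = 5750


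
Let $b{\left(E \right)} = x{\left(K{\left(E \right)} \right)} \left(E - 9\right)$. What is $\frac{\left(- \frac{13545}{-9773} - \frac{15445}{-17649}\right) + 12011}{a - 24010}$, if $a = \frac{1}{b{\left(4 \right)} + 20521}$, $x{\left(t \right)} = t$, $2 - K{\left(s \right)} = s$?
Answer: $- \frac{42542109439576747}{85025709390929193} \approx -0.50034$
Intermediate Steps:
$K{\left(s \right)} = 2 - s$
$b{\left(E \right)} = \left(-9 + E\right) \left(2 - E\right)$ ($b{\left(E \right)} = \left(2 - E\right) \left(E - 9\right) = \left(2 - E\right) \left(-9 + E\right) = \left(-9 + E\right) \left(2 - E\right)$)
$a = \frac{1}{20531}$ ($a = \frac{1}{- \left(-9 + 4\right) \left(-2 + 4\right) + 20521} = \frac{1}{\left(-1\right) \left(-5\right) 2 + 20521} = \frac{1}{10 + 20521} = \frac{1}{20531} \approx 4.8707 \cdot 10^{-5}$)
$\frac{\left(- \frac{13545}{-9773} - \frac{15445}{-17649}\right) + 12011}{a - 24010} = \frac{\left(- \frac{13545}{-9773} - \frac{15445}{-17649}\right) + 12011}{\frac{1}{20531} - 24010} = \frac{\left(\left(-13545\right) \left(- \frac{1}{9773}\right) - - \frac{15445}{17649}\right) + 12011}{- \frac{492949309}{20531}} = \left(\left(\frac{13545}{9773} + \frac{15445}{17649}\right) + 12011\right) \left(- \frac{20531}{492949309}\right) = \left(\frac{389999690}{172483677} + 12011\right) \left(- \frac{20531}{492949309}\right) = \frac{2072091444137}{172483677} \left(- \frac{20531}{492949309}\right) = - \frac{42542109439576747}{85025709390929193}$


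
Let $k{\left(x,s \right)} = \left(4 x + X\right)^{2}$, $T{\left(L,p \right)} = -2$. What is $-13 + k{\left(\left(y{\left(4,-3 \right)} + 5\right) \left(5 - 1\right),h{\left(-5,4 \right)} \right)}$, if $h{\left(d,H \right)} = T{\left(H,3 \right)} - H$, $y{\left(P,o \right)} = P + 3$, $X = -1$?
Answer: $36468$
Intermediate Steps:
$y{\left(P,o \right)} = 3 + P$
$h{\left(d,H \right)} = -2 - H$
$k{\left(x,s \right)} = \left(-1 + 4 x\right)^{2}$ ($k{\left(x,s \right)} = \left(4 x - 1\right)^{2} = \left(-1 + 4 x\right)^{2}$)
$-13 + k{\left(\left(y{\left(4,-3 \right)} + 5\right) \left(5 - 1\right),h{\left(-5,4 \right)} \right)} = -13 + \left(-1 + 4 \left(\left(3 + 4\right) + 5\right) \left(5 - 1\right)\right)^{2} = -13 + \left(-1 + 4 \left(7 + 5\right) 4\right)^{2} = -13 + \left(-1 + 4 \cdot 12 \cdot 4\right)^{2} = -13 + \left(-1 + 4 \cdot 48\right)^{2} = -13 + \left(-1 + 192\right)^{2} = -13 + 191^{2} = -13 + 36481 = 36468$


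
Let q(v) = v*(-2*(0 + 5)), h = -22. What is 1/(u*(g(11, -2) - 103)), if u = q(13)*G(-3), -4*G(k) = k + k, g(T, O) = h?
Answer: 1/24375 ≈ 4.1026e-5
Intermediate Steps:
q(v) = -10*v (q(v) = v*(-2*5) = v*(-10) = -10*v)
g(T, O) = -22
G(k) = -k/2 (G(k) = -(k + k)/4 = -k/2)
u = -195 (u = (-10*13)*(-½*(-3)) = -130*3/2 = -195)
1/(u*(g(11, -2) - 103)) = 1/(-195*(-22 - 103)) = 1/(-195*(-125)) = 1/24375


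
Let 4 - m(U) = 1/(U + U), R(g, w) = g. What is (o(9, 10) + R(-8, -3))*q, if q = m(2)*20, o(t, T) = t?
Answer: 75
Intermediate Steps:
m(U) = 4 - 1/(2*U) (m(U) = 4 - 1/(U + U) = 4 - 1/(2*U))
q = 75 (q = (4 - ½/2)*20 = (4 - ½*½)*20 = (4 - ¼)*20 = (15/4)*20 = 75)
(o(9, 10) + R(-8, -3))*q = (9 - 8)*75 = 1*75 = 75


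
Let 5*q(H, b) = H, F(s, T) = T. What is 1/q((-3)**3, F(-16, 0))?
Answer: -5/27 ≈ -0.18519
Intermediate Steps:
q(H, b) = H/5
1/q((-3)**3, F(-16, 0)) = 1/((1/5)*(-3)**3) = 1/((1/5)*(-27)) = 1/(-27/5) = -5/27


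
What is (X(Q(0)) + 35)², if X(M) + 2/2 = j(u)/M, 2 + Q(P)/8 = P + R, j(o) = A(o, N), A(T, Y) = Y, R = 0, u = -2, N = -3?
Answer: 299209/256 ≈ 1168.8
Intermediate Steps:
j(o) = -3
Q(P) = -16 + 8*P (Q(P) = -16 + 8*(P + 0) = -16 + 8*P)
X(M) = -1 - 3/M
(X(Q(0)) + 35)² = ((-3 - (-16 + 8*0))/(-16 + 8*0) + 35)² = ((-3 - (-16 + 0))/(-16 + 0) + 35)² = ((-3 - 1*(-16))/(-16) + 35)² = (-(-3 + 16)/16 + 35)² = (-1/16*13 + 35)² = (-13/16 + 35)² = (547/16)² = 299209/256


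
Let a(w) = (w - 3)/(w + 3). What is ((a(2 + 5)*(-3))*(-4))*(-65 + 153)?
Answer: 2112/5 ≈ 422.40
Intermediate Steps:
a(w) = (-3 + w)/(3 + w)
((a(2 + 5)*(-3))*(-4))*(-65 + 153) = ((((-3 + (2 + 5))/(3 + (2 + 5)))*(-3))*(-4))*(-65 + 153) = ((((-3 + 7)/(3 + 7))*(-3))*(-4))*88 = (((4/10)*(-3))*(-4))*88 = ((((⅒)*4)*(-3))*(-4))*88 = (((⅖)*(-3))*(-4))*88 = -6/5*(-4)*88 = (24/5)*88 = 2112/5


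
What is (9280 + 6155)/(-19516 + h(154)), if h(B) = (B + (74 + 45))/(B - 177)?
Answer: -50715/64163 ≈ -0.79041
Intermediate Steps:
h(B) = (119 + B)/(-177 + B) (h(B) = (B + 119)/(-177 + B) = (119 + B)/(-177 + B))
(9280 + 6155)/(-19516 + h(154)) = (9280 + 6155)/(-19516 + (119 + 154)/(-177 + 154)) = 15435/(-19516 + 273/(-23)) = 15435/(-19516 - 1/23*273) = 15435/(-19516 - 273/23) = 15435/(-449141/23) = 15435*(-23/449141) = -50715/64163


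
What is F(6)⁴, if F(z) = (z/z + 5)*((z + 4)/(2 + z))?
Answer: 50625/16 ≈ 3164.1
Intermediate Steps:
F(z) = 6*(4 + z)/(2 + z) (F(z) = (1 + 5)*((4 + z)/(2 + z)) = 6*((4 + z)/(2 + z)) = 6*(4 + z)/(2 + z))
F(6)⁴ = (6*(4 + 6)/(2 + 6))⁴ = (6*10/8)⁴ = (6*(⅛)*10)⁴ = (15/2)⁴ = 50625/16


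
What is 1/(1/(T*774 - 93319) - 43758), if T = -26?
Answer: -113443/4964038795 ≈ -2.2853e-5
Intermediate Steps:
1/(1/(T*774 - 93319) - 43758) = 1/(1/(-26*774 - 93319) - 43758) = 1/(1/(-20124 - 93319) - 43758) = 1/(1/(-113443) - 43758) = 1/(-1/113443 - 43758) = 1/(-4964038795/113443) = -113443/4964038795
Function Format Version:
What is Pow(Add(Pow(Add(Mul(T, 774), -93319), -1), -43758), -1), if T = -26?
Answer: Rational(-113443, 4964038795) ≈ -2.2853e-5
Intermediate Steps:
Pow(Add(Pow(Add(Mul(T, 774), -93319), -1), -43758), -1) = Pow(Add(Pow(Add(Mul(-26, 774), -93319), -1), -43758), -1) = Pow(Add(Pow(Add(-20124, -93319), -1), -43758), -1) = Pow(Add(Pow(-113443, -1), -43758), -1) = Pow(Add(Rational(-1, 113443), -43758), -1) = Pow(Rational(-4964038795, 113443), -1) = Rational(-113443, 4964038795)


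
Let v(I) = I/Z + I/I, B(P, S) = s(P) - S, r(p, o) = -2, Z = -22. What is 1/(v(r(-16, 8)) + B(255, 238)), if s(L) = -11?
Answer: -11/2727 ≈ -0.0040337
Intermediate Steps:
B(P, S) = -11 - S
v(I) = 1 - I/22 (v(I) = I/(-22) + I/I = I*(-1/22) + 1 = -I/22 + 1 = 1 - I/22)
1/(v(r(-16, 8)) + B(255, 238)) = 1/((1 - 1/22*(-2)) + (-11 - 1*238)) = 1/((1 + 1/11) + (-11 - 238)) = 1/(12/11 - 249) = 1/(-2727/11) = -11/2727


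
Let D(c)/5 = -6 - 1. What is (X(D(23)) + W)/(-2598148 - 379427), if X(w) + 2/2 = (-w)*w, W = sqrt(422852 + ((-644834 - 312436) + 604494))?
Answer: 1226/2977575 - 2*sqrt(17519)/2977575 ≈ 0.00032284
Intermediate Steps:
D(c) = -35 (D(c) = 5*(-6 - 1) = 5*(-7) = -35)
W = 2*sqrt(17519) (W = sqrt(422852 + (-957270 + 604494)) = sqrt(422852 - 352776) = sqrt(70076) = 2*sqrt(17519) ≈ 264.72)
X(w) = -1 - w**2 (X(w) = -1 + (-w)*w = -1 - w**2)
(X(D(23)) + W)/(-2598148 - 379427) = ((-1 - 1*(-35)**2) + 2*sqrt(17519))/(-2598148 - 379427) = ((-1 - 1*1225) + 2*sqrt(17519))/(-2977575) = ((-1 - 1225) + 2*sqrt(17519))*(-1/2977575) = (-1226 + 2*sqrt(17519))*(-1/2977575) = 1226/2977575 - 2*sqrt(17519)/2977575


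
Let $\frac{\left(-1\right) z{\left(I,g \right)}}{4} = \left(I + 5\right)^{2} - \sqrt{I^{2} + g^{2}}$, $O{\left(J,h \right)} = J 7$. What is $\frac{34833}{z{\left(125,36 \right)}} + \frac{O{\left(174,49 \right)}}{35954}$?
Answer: $- \frac{823912856038}{1711368927061} - \frac{11611 \sqrt{16921}}{380790772} \approx -0.4854$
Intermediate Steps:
$O{\left(J,h \right)} = 7 J$
$z{\left(I,g \right)} = - 4 \left(5 + I\right)^{2} + 4 \sqrt{I^{2} + g^{2}}$ ($z{\left(I,g \right)} = - 4 \left(\left(I + 5\right)^{2} - \sqrt{I^{2} + g^{2}}\right) = - 4 \left(\left(5 + I\right)^{2} - \sqrt{I^{2} + g^{2}}\right) = - 4 \left(5 + I\right)^{2} + 4 \sqrt{I^{2} + g^{2}}$)
$\frac{34833}{z{\left(125,36 \right)}} + \frac{O{\left(174,49 \right)}}{35954} = \frac{34833}{- 4 \left(5 + 125\right)^{2} + 4 \sqrt{125^{2} + 36^{2}}} + \frac{7 \cdot 174}{35954} = \frac{34833}{- 4 \cdot 130^{2} + 4 \sqrt{15625 + 1296}} + 1218 \cdot \frac{1}{35954} = \frac{34833}{\left(-4\right) 16900 + 4 \sqrt{16921}} + \frac{609}{17977} = \frac{34833}{-67600 + 4 \sqrt{16921}} + \frac{609}{17977} = \frac{609}{17977} + \frac{34833}{-67600 + 4 \sqrt{16921}}$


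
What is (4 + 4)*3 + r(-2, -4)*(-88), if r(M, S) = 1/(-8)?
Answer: 35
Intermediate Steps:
r(M, S) = -⅛
(4 + 4)*3 + r(-2, -4)*(-88) = (4 + 4)*3 - ⅛*(-88) = 8*3 + 11 = 24 + 11 = 35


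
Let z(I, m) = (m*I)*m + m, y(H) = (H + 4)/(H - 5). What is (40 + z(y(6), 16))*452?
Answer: 1182432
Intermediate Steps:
y(H) = (4 + H)/(-5 + H)
z(I, m) = m + I*m² (z(I, m) = (I*m)*m + m = I*m² + m = m + I*m²)
(40 + z(y(6), 16))*452 = (40 + 16*(1 + ((4 + 6)/(-5 + 6))*16))*452 = (40 + 16*(1 + (10/1)*16))*452 = (40 + 16*(1 + (1*10)*16))*452 = (40 + 16*(1 + 10*16))*452 = (40 + 16*(1 + 160))*452 = (40 + 16*161)*452 = (40 + 2576)*452 = 2616*452 = 1182432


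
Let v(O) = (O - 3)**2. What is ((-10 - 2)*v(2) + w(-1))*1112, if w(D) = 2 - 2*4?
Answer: -20016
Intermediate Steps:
v(O) = (-3 + O)**2
w(D) = -6 (w(D) = 2 - 8 = -6)
((-10 - 2)*v(2) + w(-1))*1112 = ((-10 - 2)*(-3 + 2)**2 - 6)*1112 = (-12*(-1)**2 - 6)*1112 = (-12*1 - 6)*1112 = (-12 - 6)*1112 = -18*1112 = -20016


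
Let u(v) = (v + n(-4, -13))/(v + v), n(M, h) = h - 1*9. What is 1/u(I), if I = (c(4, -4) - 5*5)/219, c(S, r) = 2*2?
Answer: 14/1613 ≈ 0.0086795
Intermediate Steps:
c(S, r) = 4
n(M, h) = -9 + h (n(M, h) = h - 9 = -9 + h)
I = -7/73 (I = (4 - 5*5)/219 = (4 - 25)*(1/219) = -21*1/219 = -7/73 ≈ -0.095890)
u(v) = (-22 + v)/(2*v) (u(v) = (v + (-9 - 13))/(v + v) = (v - 22)/((2*v)) = (-22 + v)*(1/(2*v)) = (-22 + v)/(2*v))
1/u(I) = 1/((-22 - 7/73)/(2*(-7/73))) = 1/((½)*(-73/7)*(-1613/73)) = 1/(1613/14) = 14/1613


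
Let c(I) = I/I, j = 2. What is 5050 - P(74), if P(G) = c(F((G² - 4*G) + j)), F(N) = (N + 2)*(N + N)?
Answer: 5049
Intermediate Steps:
F(N) = 2*N*(2 + N) (F(N) = (2 + N)*(2*N) = 2*N*(2 + N))
c(I) = 1
P(G) = 1
5050 - P(74) = 5050 - 1*1 = 5050 - 1 = 5049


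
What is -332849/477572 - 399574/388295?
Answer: -320068956783/185438819740 ≈ -1.7260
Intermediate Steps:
-332849/477572 - 399574/388295 = -320068956783/185438819740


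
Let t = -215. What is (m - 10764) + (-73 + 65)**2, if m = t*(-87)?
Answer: 8005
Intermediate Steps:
m = 18705 (m = -215*(-87) = 18705)
(m - 10764) + (-73 + 65)**2 = (18705 - 10764) + (-73 + 65)**2 = 7941 + (-8)**2 = 7941 + 64 = 8005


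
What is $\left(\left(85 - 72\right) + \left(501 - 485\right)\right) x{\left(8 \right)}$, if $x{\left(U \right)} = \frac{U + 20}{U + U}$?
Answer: $\frac{203}{4} \approx 50.75$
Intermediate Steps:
$x{\left(U \right)} = \frac{20 + U}{2 U}$
$\left(\left(85 - 72\right) + \left(501 - 485\right)\right) x{\left(8 \right)} = \left(\left(85 - 72\right) + \left(501 - 485\right)\right) \frac{20 + 8}{2 \cdot 8} = \left(13 + \left(501 - 485\right)\right) \frac{1}{2} \cdot \frac{1}{8} \cdot 28 = \left(13 + 16\right) \frac{7}{4} = 29 \cdot \frac{7}{4} = \frac{203}{4}$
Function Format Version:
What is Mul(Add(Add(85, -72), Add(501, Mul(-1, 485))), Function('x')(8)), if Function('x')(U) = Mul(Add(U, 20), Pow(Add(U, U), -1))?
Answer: Rational(203, 4) ≈ 50.750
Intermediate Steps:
Function('x')(U) = Mul(Rational(1, 2), Pow(U, -1), Add(20, U)) (Function('x')(U) = Mul(Add(20, U), Pow(Mul(2, U), -1)) = Mul(Add(20, U), Mul(Rational(1, 2), Pow(U, -1))) = Mul(Rational(1, 2), Pow(U, -1), Add(20, U)))
Mul(Add(Add(85, -72), Add(501, Mul(-1, 485))), Function('x')(8)) = Mul(Add(Add(85, -72), Add(501, Mul(-1, 485))), Mul(Rational(1, 2), Pow(8, -1), Add(20, 8))) = Mul(Add(13, Add(501, -485)), Mul(Rational(1, 2), Rational(1, 8), 28)) = Mul(Add(13, 16), Rational(7, 4)) = Mul(29, Rational(7, 4)) = Rational(203, 4)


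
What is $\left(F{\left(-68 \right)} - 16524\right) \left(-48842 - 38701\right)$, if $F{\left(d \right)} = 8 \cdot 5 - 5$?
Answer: $1443496527$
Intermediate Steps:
$F{\left(d \right)} = 35$ ($F{\left(d \right)} = 40 - 5 = 35$)
$\left(F{\left(-68 \right)} - 16524\right) \left(-48842 - 38701\right) = \left(35 - 16524\right) \left(-48842 - 38701\right) = \left(-16489\right) \left(-87543\right) = 1443496527$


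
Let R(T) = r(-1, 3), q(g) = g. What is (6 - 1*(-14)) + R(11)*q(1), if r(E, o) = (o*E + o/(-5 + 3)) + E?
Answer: 29/2 ≈ 14.500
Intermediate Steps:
r(E, o) = E - o/2 + E*o (r(E, o) = (E*o + o/(-2)) + E = (E*o - o/2) + E = (-o/2 + E*o) + E = E - o/2 + E*o)
R(T) = -11/2 (R(T) = -1 - ½*3 - 1*3 = -1 - 3/2 - 3 = -11/2)
(6 - 1*(-14)) + R(11)*q(1) = (6 - 1*(-14)) - 11/2*1 = (6 + 14) - 11/2 = 20 - 11/2 = 29/2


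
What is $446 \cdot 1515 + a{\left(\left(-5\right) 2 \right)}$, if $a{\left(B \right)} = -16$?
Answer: $675674$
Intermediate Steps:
$446 \cdot 1515 + a{\left(\left(-5\right) 2 \right)} = 446 \cdot 1515 - 16 = 675690 - 16 = 675674$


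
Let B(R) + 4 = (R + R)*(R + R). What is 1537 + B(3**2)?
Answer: 1857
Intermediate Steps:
B(R) = -4 + 4*R**2 (B(R) = -4 + (R + R)*(R + R) = -4 + (2*R)*(2*R) = -4 + 4*R**2)
1537 + B(3**2) = 1537 + (-4 + 4*(3**2)**2) = 1537 + (-4 + 4*9**2) = 1537 + (-4 + 4*81) = 1537 + (-4 + 324) = 1537 + 320 = 1857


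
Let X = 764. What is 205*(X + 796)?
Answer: 319800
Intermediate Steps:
205*(X + 796) = 205*(764 + 796) = 205*1560 = 319800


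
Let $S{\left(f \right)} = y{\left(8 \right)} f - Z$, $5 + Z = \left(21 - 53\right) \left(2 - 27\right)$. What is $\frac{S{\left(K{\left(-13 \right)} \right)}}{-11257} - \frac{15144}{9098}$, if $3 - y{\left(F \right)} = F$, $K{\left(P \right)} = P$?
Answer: $- \frac{81917234}{51208093} \approx -1.5997$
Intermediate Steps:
$y{\left(F \right)} = 3 - F$
$Z = 795$ ($Z = -5 + \left(21 - 53\right) \left(2 - 27\right) = -5 - -800 = -5 + 800 = 795$)
$S{\left(f \right)} = -795 - 5 f$ ($S{\left(f \right)} = \left(3 - 8\right) f - 795 = - 5 f - 795 = -795 - 5 f$)
$\frac{S{\left(K{\left(-13 \right)} \right)}}{-11257} - \frac{15144}{9098} = \frac{-795 - -65}{-11257} - \frac{15144}{9098} = \left(-795 + 65\right) \left(- \frac{1}{11257}\right) - \frac{7572}{4549} = \left(-730\right) \left(- \frac{1}{11257}\right) - \frac{7572}{4549} = \frac{730}{11257} - \frac{7572}{4549} = - \frac{81917234}{51208093}$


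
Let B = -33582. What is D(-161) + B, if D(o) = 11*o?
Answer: -35353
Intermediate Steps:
D(-161) + B = 11*(-161) - 33582 = -1771 - 33582 = -35353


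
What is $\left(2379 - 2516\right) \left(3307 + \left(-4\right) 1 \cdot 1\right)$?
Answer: $-452511$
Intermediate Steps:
$\left(2379 - 2516\right) \left(3307 + \left(-4\right) 1 \cdot 1\right) = \left(2379 - 2516\right) \left(3307 - 4\right) = - 137 \left(3307 - 4\right) = \left(-137\right) 3303 = -452511$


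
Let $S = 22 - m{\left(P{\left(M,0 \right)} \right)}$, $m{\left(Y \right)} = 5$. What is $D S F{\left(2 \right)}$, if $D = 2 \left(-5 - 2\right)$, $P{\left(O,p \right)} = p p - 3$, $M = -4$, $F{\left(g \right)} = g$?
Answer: $-476$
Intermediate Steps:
$P{\left(O,p \right)} = -3 + p^{2}$ ($P{\left(O,p \right)} = p^{2} - 3 = -3 + p^{2}$)
$D = -14$ ($D = 2 \left(-7\right) = -14$)
$S = 17$ ($S = 22 - 5 = 17$)
$D S F{\left(2 \right)} = \left(-14\right) 17 \cdot 2 = \left(-238\right) 2 = -476$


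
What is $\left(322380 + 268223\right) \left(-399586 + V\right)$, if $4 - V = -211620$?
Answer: $-111010921086$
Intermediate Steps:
$V = 211624$ ($V = 4 - -211620 = 4 + 211620 = 211624$)
$\left(322380 + 268223\right) \left(-399586 + V\right) = \left(322380 + 268223\right) \left(-399586 + 211624\right) = 590603 \left(-187962\right) = -111010921086$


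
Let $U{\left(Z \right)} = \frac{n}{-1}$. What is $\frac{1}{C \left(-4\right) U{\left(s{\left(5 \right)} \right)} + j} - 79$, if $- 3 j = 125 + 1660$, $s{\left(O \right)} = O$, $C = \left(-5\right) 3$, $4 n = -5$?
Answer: $- \frac{41081}{520} \approx -79.002$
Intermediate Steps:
$n = - \frac{5}{4}$ ($n = \frac{1}{4} \left(-5\right) = - \frac{5}{4} \approx -1.25$)
$C = -15$
$U{\left(Z \right)} = \frac{5}{4}$ ($U{\left(Z \right)} = - \frac{5}{4 \left(-1\right)} = \left(- \frac{5}{4}\right) \left(-1\right) = \frac{5}{4}$)
$j = -595$ ($j = - \frac{125 + 1660}{3} = \left(- \frac{1}{3}\right) 1785 = -595$)
$\frac{1}{C \left(-4\right) U{\left(s{\left(5 \right)} \right)} + j} - 79 = \frac{1}{\left(-15\right) \left(-4\right) \frac{5}{4} - 595} - 79 = \frac{1}{60 \cdot \frac{5}{4} - 595} - 79 = \frac{1}{75 - 595} - 79 = \frac{1}{-520} - 79 = - \frac{1}{520} - 79 = - \frac{41081}{520}$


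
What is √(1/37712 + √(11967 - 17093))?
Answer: √(2357 + 88887184*I*√5126)/9428 ≈ 5.9831 + 5.9831*I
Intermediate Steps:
√(1/37712 + √(11967 - 17093)) = √(1/37712 + √(-5126)) = √(1/37712 + I*√5126)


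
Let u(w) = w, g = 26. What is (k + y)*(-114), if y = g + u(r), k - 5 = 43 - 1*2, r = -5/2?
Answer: -7923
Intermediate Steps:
r = -5/2 (r = -5*½ = -5/2 ≈ -2.5000)
k = 46 (k = 5 + (43 - 1*2) = 5 + (43 - 2) = 5 + 41 = 46)
y = 47/2 (y = 26 - 5/2 = 47/2 ≈ 23.500)
(k + y)*(-114) = (46 + 47/2)*(-114) = (139/2)*(-114) = -7923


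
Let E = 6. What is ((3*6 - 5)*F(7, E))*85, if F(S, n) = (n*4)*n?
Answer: 159120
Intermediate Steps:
F(S, n) = 4*n² (F(S, n) = (4*n)*n = 4*n²)
((3*6 - 5)*F(7, E))*85 = ((3*6 - 5)*(4*6²))*85 = ((18 - 5)*(4*36))*85 = (13*144)*85 = 1872*85 = 159120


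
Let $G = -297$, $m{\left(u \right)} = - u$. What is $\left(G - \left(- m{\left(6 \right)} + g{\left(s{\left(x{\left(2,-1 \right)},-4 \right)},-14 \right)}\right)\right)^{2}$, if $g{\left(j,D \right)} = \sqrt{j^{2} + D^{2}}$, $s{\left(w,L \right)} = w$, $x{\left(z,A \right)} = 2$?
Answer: $92009 + 6060 \sqrt{2} \approx 1.0058 \cdot 10^{5}$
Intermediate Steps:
$g{\left(j,D \right)} = \sqrt{D^{2} + j^{2}}$
$\left(G - \left(- m{\left(6 \right)} + g{\left(s{\left(x{\left(2,-1 \right)},-4 \right)},-14 \right)}\right)\right)^{2} = \left(-297 - \left(6 + \sqrt{\left(-14\right)^{2} + 2^{2}}\right)\right)^{2} = \left(-297 - \left(6 + \sqrt{196 + 4}\right)\right)^{2} = \left(-297 - \left(6 + \sqrt{200}\right)\right)^{2} = \left(-297 - \left(6 + 10 \sqrt{2}\right)\right)^{2} = \left(-303 - 10 \sqrt{2}\right)^{2}$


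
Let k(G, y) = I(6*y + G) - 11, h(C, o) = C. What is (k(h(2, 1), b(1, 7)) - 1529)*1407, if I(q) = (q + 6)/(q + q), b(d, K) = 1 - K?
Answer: -36825411/17 ≈ -2.1662e+6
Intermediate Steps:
I(q) = (6 + q)/(2*q) (I(q) = (6 + q)/((2*q)) = (6 + q)*(1/(2*q)) = (6 + q)/(2*q))
k(G, y) = -11 + (6 + G + 6*y)/(2*(G + 6*y)) (k(G, y) = (6 + (6*y + G))/(2*(6*y + G)) - 11 = (6 + (G + 6*y))/(2*(G + 6*y)) - 11 = (6 + G + 6*y)/(2*(G + 6*y)) - 11 = -11 + (6 + G + 6*y)/(2*(G + 6*y)))
(k(h(2, 1), b(1, 7)) - 1529)*1407 = (3*(2 - 42*(1 - 1*7) - 7*2)/(2*(2 + 6*(1 - 1*7))) - 1529)*1407 = (3*(2 - 42*(1 - 7) - 14)/(2*(2 + 6*(1 - 7))) - 1529)*1407 = (3*(2 - 42*(-6) - 14)/(2*(2 + 6*(-6))) - 1529)*1407 = (3*(2 + 252 - 14)/(2*(2 - 36)) - 1529)*1407 = ((3/2)*240/(-34) - 1529)*1407 = ((3/2)*(-1/34)*240 - 1529)*1407 = (-180/17 - 1529)*1407 = -26173/17*1407 = -36825411/17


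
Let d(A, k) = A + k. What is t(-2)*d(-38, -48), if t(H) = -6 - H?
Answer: 344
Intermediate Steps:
t(-2)*d(-38, -48) = (-6 - 1*(-2))*(-38 - 48) = (-6 + 2)*(-86) = -4*(-86) = 344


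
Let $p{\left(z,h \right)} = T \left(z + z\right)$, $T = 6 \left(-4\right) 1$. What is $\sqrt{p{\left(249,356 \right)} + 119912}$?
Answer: $2 \sqrt{26990} \approx 328.57$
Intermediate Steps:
$T = -24$ ($T = \left(-24\right) 1 = -24$)
$p{\left(z,h \right)} = - 48 z$ ($p{\left(z,h \right)} = - 24 \left(z + z\right) = - 24 \cdot 2 z = - 48 z$)
$\sqrt{p{\left(249,356 \right)} + 119912} = \sqrt{\left(-48\right) 249 + 119912} = \sqrt{-11952 + 119912} = \sqrt{107960} = 2 \sqrt{26990}$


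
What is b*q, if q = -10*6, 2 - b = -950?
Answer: -57120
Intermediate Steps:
b = 952 (b = 2 - 1*(-950) = 2 + 950 = 952)
q = -60
b*q = 952*(-60) = -57120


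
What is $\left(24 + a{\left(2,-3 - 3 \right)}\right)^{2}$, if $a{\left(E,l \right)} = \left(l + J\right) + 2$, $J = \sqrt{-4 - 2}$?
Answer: $\left(20 + i \sqrt{6}\right)^{2} \approx 394.0 + 97.98 i$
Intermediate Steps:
$J = i \sqrt{6}$ ($J = \sqrt{-6} = i \sqrt{6} \approx 2.4495 i$)
$a{\left(E,l \right)} = 2 + l + i \sqrt{6}$ ($a{\left(E,l \right)} = \left(l + i \sqrt{6}\right) + 2 = 2 + l + i \sqrt{6}$)
$\left(24 + a{\left(2,-3 - 3 \right)}\right)^{2} = \left(24 + \left(2 - 6 + i \sqrt{6}\right)\right)^{2} = \left(24 - \left(4 - i \sqrt{6}\right)\right)^{2} = \left(20 + i \sqrt{6}\right)^{2}$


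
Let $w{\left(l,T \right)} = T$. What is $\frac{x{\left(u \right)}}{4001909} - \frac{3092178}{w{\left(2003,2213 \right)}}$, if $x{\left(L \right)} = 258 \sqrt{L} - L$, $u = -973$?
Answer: $- \frac{12374612814553}{8856224617} + \frac{258 i \sqrt{973}}{4001909} \approx -1397.3 + 0.002011 i$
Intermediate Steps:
$x{\left(L \right)} = - L + 258 \sqrt{L}$
$\frac{x{\left(u \right)}}{4001909} - \frac{3092178}{w{\left(2003,2213 \right)}} = \frac{\left(-1\right) \left(-973\right) + 258 \sqrt{-973}}{4001909} - \frac{3092178}{2213} = \left(973 + 258 i \sqrt{973}\right) \frac{1}{4001909} - \frac{3092178}{2213} = \left(\frac{973}{4001909} + \frac{258 i \sqrt{973}}{4001909}\right) - \frac{3092178}{2213} = - \frac{12374612814553}{8856224617} + \frac{258 i \sqrt{973}}{4001909}$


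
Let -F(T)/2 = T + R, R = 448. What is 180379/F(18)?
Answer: -180379/932 ≈ -193.54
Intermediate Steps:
F(T) = -896 - 2*T (F(T) = -2*(T + 448) = -2*(448 + T) = -896 - 2*T)
180379/F(18) = 180379/(-896 - 2*18) = 180379/(-896 - 36) = 180379/(-932) = 180379*(-1/932) = -180379/932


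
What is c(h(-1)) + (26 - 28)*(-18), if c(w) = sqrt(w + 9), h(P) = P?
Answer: 36 + 2*sqrt(2) ≈ 38.828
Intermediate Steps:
c(w) = sqrt(9 + w)
c(h(-1)) + (26 - 28)*(-18) = sqrt(9 - 1) + (26 - 28)*(-18) = sqrt(8) - 2*(-18) = 2*sqrt(2) + 36 = 36 + 2*sqrt(2)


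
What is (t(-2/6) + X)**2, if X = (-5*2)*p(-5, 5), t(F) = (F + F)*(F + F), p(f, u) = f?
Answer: 206116/81 ≈ 2544.6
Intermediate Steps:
t(F) = 4*F**2 (t(F) = (2*F)*(2*F) = 4*F**2)
X = 50 (X = -5*2*(-5) = -10*(-5) = 50)
(t(-2/6) + X)**2 = (4*(-2/6)**2 + 50)**2 = (4*(-2*1/6)**2 + 50)**2 = (4*(-1/3)**2 + 50)**2 = (4*(1/9) + 50)**2 = (4/9 + 50)**2 = (454/9)**2 = 206116/81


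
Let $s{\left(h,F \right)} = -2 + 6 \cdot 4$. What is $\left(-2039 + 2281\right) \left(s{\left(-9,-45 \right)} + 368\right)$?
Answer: $94380$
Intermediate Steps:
$s{\left(h,F \right)} = 22$ ($s{\left(h,F \right)} = -2 + 24 = 22$)
$\left(-2039 + 2281\right) \left(s{\left(-9,-45 \right)} + 368\right) = \left(-2039 + 2281\right) \left(22 + 368\right) = 242 \cdot 390 = 94380$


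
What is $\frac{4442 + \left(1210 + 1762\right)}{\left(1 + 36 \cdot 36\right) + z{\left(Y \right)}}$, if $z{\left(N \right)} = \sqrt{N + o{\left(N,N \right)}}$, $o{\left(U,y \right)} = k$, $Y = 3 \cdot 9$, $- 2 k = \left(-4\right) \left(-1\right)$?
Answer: $\frac{3707}{651} \approx 5.6943$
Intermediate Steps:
$k = -2$ ($k = - \frac{\left(-4\right) \left(-1\right)}{2} = \left(- \frac{1}{2}\right) 4 = -2$)
$Y = 27$
$o{\left(U,y \right)} = -2$
$z{\left(N \right)} = \sqrt{-2 + N}$ ($z{\left(N \right)} = \sqrt{N - 2} = \sqrt{-2 + N}$)
$\frac{4442 + \left(1210 + 1762\right)}{\left(1 + 36 \cdot 36\right) + z{\left(Y \right)}} = \frac{4442 + \left(1210 + 1762\right)}{\left(1 + 36 \cdot 36\right) + \sqrt{-2 + 27}} = \frac{4442 + 2972}{\left(1 + 1296\right) + \sqrt{25}} = \frac{7414}{1297 + 5} = \frac{7414}{1302} = 7414 \cdot \frac{1}{1302} = \frac{3707}{651}$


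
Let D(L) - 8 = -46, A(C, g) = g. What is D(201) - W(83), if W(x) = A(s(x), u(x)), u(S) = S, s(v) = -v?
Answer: -121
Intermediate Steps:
W(x) = x
D(L) = -38 (D(L) = 8 - 46 = -38)
D(201) - W(83) = -38 - 1*83 = -38 - 83 = -121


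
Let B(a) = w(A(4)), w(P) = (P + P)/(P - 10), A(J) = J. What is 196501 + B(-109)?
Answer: 589499/3 ≈ 1.9650e+5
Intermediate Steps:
w(P) = 2*P/(-10 + P) (w(P) = (2*P)/(-10 + P) = 2*P/(-10 + P))
B(a) = -4/3 (B(a) = 2*4/(-10 + 4) = 2*4/(-6) = 2*4*(-1/6) = -4/3)
196501 + B(-109) = 196501 - 4/3 = 589499/3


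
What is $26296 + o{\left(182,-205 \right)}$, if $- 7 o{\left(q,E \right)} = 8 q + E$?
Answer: $\frac{182821}{7} \approx 26117.0$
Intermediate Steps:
$o{\left(q,E \right)} = - \frac{8 q}{7} - \frac{E}{7}$ ($o{\left(q,E \right)} = - \frac{8 q + E}{7} = - \frac{E + 8 q}{7} = - \frac{8 q}{7} - \frac{E}{7}$)
$26296 + o{\left(182,-205 \right)} = 26296 - \frac{1251}{7} = \frac{182821}{7}$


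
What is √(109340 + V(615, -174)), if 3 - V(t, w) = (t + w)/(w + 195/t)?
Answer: 4*√346547730479/7121 ≈ 330.67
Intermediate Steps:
V(t, w) = 3 - (t + w)/(w + 195/t)
√(109340 + V(615, -174)) = √(109340 + (585 - 1*615² + 2*615*(-174))/(195 + 615*(-174))) = √(109340 + (585 - 1*378225 - 214020)/(195 - 107010)) = √(109340 + (585 - 378225 - 214020)/(-106815)) = √(109340 - 1/106815*(-591660)) = √(109340 + 39444/7121) = √(778649584/7121) = 4*√346547730479/7121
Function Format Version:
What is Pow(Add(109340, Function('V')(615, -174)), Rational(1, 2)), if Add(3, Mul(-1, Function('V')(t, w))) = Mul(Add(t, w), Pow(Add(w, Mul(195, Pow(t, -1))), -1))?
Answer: Mul(Rational(4, 7121), Pow(346547730479, Rational(1, 2))) ≈ 330.67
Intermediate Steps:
Function('V')(t, w) = Add(3, Mul(-1, Pow(Add(w, Mul(195, Pow(t, -1))), -1), Add(t, w))) (Function('V')(t, w) = Add(3, Mul(-1, Mul(Add(t, w), Pow(Add(w, Mul(195, Pow(t, -1))), -1)))) = Add(3, Mul(-1, Mul(Pow(Add(w, Mul(195, Pow(t, -1))), -1), Add(t, w)))) = Add(3, Mul(-1, Pow(Add(w, Mul(195, Pow(t, -1))), -1), Add(t, w))))
Pow(Add(109340, Function('V')(615, -174)), Rational(1, 2)) = Pow(Add(109340, Mul(Pow(Add(195, Mul(615, -174)), -1), Add(585, Mul(-1, Pow(615, 2)), Mul(2, 615, -174)))), Rational(1, 2)) = Pow(Add(109340, Mul(Pow(Add(195, -107010), -1), Add(585, Mul(-1, 378225), -214020))), Rational(1, 2)) = Pow(Add(109340, Mul(Pow(-106815, -1), Add(585, -378225, -214020))), Rational(1, 2)) = Pow(Add(109340, Mul(Rational(-1, 106815), -591660)), Rational(1, 2)) = Pow(Add(109340, Rational(39444, 7121)), Rational(1, 2)) = Pow(Rational(778649584, 7121), Rational(1, 2)) = Mul(Rational(4, 7121), Pow(346547730479, Rational(1, 2)))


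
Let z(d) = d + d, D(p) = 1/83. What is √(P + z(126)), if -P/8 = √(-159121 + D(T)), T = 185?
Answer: 2*√(434007 - 166*I*√1096184486)/83 ≈ 41.552 - 38.4*I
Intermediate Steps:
D(p) = 1/83
z(d) = 2*d
P = -8*I*√1096184486/83 (P = -8*√(-159121 + 1/83) = -8*I*√1096184486/83 ≈ -3191.2*I)
√(P + z(126)) = √(-8*I*√1096184486/83 + 2*126) = √(-8*I*√1096184486/83 + 252) = √(252 - 8*I*√1096184486/83)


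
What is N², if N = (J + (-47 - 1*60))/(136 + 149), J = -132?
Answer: 57121/81225 ≈ 0.70324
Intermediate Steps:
N = -239/285 (N = (-132 + (-47 - 1*60))/(136 + 149) = (-132 + (-47 - 60))/285 = (-132 - 107)*(1/285) = -239*1/285 = -239/285 ≈ -0.83860)
N² = (-239/285)² = 57121/81225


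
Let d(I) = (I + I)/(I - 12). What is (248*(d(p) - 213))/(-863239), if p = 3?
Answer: 158968/2589717 ≈ 0.061384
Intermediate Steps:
d(I) = 2*I/(-12 + I) (d(I) = (2*I)/(-12 + I) = 2*I/(-12 + I))
(248*(d(p) - 213))/(-863239) = (248*(2*3/(-12 + 3) - 213))/(-863239) = (248*(2*3/(-9) - 213))*(-1/863239) = (248*(2*3*(-⅑) - 213))*(-1/863239) = (248*(-⅔ - 213))*(-1/863239) = (248*(-641/3))*(-1/863239) = -158968/3*(-1/863239) = 158968/2589717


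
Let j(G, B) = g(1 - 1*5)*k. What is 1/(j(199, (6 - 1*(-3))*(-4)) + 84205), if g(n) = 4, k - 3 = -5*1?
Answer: 1/84197 ≈ 1.1877e-5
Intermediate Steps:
k = -2 (k = 3 - 5*1 = 3 - 5 = -2)
j(G, B) = -8 (j(G, B) = 4*(-2) = -8)
1/(j(199, (6 - 1*(-3))*(-4)) + 84205) = 1/(-8 + 84205) = 1/84197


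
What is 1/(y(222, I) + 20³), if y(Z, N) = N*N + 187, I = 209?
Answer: 1/51868 ≈ 1.9280e-5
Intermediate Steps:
y(Z, N) = 187 + N² (y(Z, N) = N² + 187 = 187 + N²)
1/(y(222, I) + 20³) = 1/((187 + 209²) + 20³) = 1/((187 + 43681) + 8000) = 1/(43868 + 8000) = 1/51868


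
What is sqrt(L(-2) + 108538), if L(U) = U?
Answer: 2*sqrt(27134) ≈ 329.45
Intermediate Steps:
sqrt(L(-2) + 108538) = sqrt(-2 + 108538) = sqrt(108536) = 2*sqrt(27134)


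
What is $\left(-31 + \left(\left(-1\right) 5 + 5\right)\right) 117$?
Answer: $-3627$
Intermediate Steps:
$\left(-31 + \left(\left(-1\right) 5 + 5\right)\right) 117 = \left(-31 + \left(-5 + 5\right)\right) 117 = \left(-31 + 0\right) 117 = \left(-31\right) 117 = -3627$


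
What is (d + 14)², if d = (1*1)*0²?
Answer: 196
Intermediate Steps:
d = 0 (d = 1*0 = 0)
(d + 14)² = (0 + 14)² = 14² = 196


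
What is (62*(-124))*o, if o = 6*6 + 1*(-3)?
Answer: -253704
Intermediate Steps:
o = 33 (o = 36 - 3 = 33)
(62*(-124))*o = (62*(-124))*33 = -7688*33 = -253704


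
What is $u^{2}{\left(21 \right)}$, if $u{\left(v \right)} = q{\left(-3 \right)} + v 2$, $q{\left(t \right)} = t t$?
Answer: $2601$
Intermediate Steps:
$q{\left(t \right)} = t^{2}$
$u{\left(v \right)} = 9 + 2 v$ ($u{\left(v \right)} = \left(-3\right)^{2} + v 2 = 9 + 2 v$)
$u^{2}{\left(21 \right)} = \left(9 + 2 \cdot 21\right)^{2} = \left(9 + 42\right)^{2} = 51^{2} = 2601$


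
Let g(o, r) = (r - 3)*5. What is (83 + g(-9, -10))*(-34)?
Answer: -612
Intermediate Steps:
g(o, r) = -15 + 5*r (g(o, r) = (-3 + r)*5 = -15 + 5*r)
(83 + g(-9, -10))*(-34) = (83 + (-15 + 5*(-10)))*(-34) = (83 + (-15 - 50))*(-34) = (83 - 65)*(-34) = 18*(-34) = -612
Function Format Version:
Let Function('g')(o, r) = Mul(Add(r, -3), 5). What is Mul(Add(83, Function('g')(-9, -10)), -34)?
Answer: -612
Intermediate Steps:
Function('g')(o, r) = Add(-15, Mul(5, r)) (Function('g')(o, r) = Mul(Add(-3, r), 5) = Add(-15, Mul(5, r)))
Mul(Add(83, Function('g')(-9, -10)), -34) = Mul(Add(83, Add(-15, Mul(5, -10))), -34) = Mul(Add(83, Add(-15, -50)), -34) = Mul(Add(83, -65), -34) = Mul(18, -34) = -612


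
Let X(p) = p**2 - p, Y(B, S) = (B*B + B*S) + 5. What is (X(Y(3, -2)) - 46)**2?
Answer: 100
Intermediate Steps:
Y(B, S) = 5 + B**2 + B*S (Y(B, S) = (B**2 + B*S) + 5 = 5 + B**2 + B*S)
(X(Y(3, -2)) - 46)**2 = ((5 + 3**2 + 3*(-2))*(-1 + (5 + 3**2 + 3*(-2))) - 46)**2 = ((5 + 9 - 6)*(-1 + (5 + 9 - 6)) - 46)**2 = (8*(-1 + 8) - 46)**2 = (8*7 - 46)**2 = (56 - 46)**2 = 10**2 = 100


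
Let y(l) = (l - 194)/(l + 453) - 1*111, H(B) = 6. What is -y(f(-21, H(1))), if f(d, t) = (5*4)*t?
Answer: 63677/573 ≈ 111.13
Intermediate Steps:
f(d, t) = 20*t
y(l) = -111 + (-194 + l)/(453 + l) (y(l) = (-194 + l)/(453 + l) - 111 = -111 + (-194 + l)/(453 + l))
-y(f(-21, H(1))) = -(-50477 - 2200*6)/(453 + 20*6) = -(-50477 - 110*120)/(453 + 120) = -(-50477 - 13200)/573 = -(-63677)/573 = -1*(-63677/573) = 63677/573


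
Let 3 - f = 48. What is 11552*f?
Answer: -519840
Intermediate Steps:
f = -45 (f = 3 - 1*48 = 3 - 48 = -45)
11552*f = 11552*(-45) = -519840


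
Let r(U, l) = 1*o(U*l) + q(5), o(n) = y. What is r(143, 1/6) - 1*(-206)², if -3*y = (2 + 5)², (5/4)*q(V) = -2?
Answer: -636809/15 ≈ -42454.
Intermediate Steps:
q(V) = -8/5 (q(V) = (⅘)*(-2) = -8/5)
y = -49/3 (y = -(2 + 5)²/3 = -⅓*7² = -⅓*49 = -49/3 ≈ -16.333)
o(n) = -49/3
r(U, l) = -269/15 (r(U, l) = 1*(-49/3) - 8/5 = -49/3 - 8/5 = -269/15)
r(143, 1/6) - 1*(-206)² = -269/15 - 1*(-206)² = -269/15 - 1*42436 = -269/15 - 42436 = -636809/15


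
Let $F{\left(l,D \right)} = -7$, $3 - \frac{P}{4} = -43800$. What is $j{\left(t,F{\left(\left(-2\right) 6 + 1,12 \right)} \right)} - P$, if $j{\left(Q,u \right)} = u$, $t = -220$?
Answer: $-175219$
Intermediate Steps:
$P = 175212$ ($P = 12 - -175200 = 12 + 175200 = 175212$)
$j{\left(t,F{\left(\left(-2\right) 6 + 1,12 \right)} \right)} - P = -7 - 175212 = -175219$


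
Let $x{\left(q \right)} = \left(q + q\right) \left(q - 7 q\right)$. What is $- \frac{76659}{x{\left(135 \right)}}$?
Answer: $\frac{25553}{72900} \approx 0.35052$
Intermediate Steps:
$x{\left(q \right)} = - 12 q^{2}$ ($x{\left(q \right)} = 2 q \left(- 6 q\right) = - 12 q^{2}$)
$- \frac{76659}{x{\left(135 \right)}} = - \frac{76659}{\left(-12\right) 135^{2}} = - \frac{76659}{\left(-12\right) 18225} = - \frac{76659}{-218700} = \left(-76659\right) \left(- \frac{1}{218700}\right) = \frac{25553}{72900}$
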